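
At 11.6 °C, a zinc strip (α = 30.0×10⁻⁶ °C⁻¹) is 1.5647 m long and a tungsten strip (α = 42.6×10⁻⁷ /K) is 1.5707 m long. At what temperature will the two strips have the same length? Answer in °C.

Equal length when α₁L₁ΔT − α₂L₂ΔT = L₂ − L₁ = 6.00×10⁻³ m
α₁L₁ = 4.6941×10⁻⁵, α₂L₂ = 6.691182×10⁻⁶ → Δ(αL) = 4.0249818×10⁻⁵ m/K
ΔT = 6.00×10⁻³ / 4.0249818×10⁻⁵ = 149.069 K, so T = 11.6 + 149.069 = 160.669 °C

T = 160.7 °C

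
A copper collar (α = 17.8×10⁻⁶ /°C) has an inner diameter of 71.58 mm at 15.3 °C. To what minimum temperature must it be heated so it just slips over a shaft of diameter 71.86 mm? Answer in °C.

Required Δd = 71.86 − 71.58 = 0.28 mm
Δd = αd₀ΔT ⇒ ΔT = Δd/(αd₀) = 0.28 / (17.8×10⁻⁶ × 71.58) = 219.76 K
T_min = 15.3 + 219.76 = 235.06 °C

T = 235 °C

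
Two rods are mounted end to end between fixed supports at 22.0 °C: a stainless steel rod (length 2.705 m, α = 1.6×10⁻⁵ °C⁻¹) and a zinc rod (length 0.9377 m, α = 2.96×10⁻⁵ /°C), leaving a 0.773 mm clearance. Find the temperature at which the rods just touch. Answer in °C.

Gap closes when ΔL₁ + ΔL₂ = 0.773 mm = 7.73×10⁻⁴ m
(α₁L₁ + α₂L₂)ΔT = g
α₁L₁ + α₂L₂ = 1.6×10⁻⁵×2.705 + 2.96×10⁻⁵×0.9377 = 7.103592×10⁻⁵ m/K
ΔT = 7.73×10⁻⁴ / 7.103592×10⁻⁵ = 10.882 K
T = 22.0 + 10.882 = 32.882 °C

T = 32.9 °C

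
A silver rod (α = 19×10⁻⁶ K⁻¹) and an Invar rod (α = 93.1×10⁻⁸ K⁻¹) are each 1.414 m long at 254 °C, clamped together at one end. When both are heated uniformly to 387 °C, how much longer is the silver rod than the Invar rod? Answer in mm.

3.40 mm

ΔT = 133 K
silver: ΔL = 19×10⁻⁶ × 1.414 m × 133 = 3.5732×10⁻³ m = 3.5732 mm
Invar: ΔL = 93.1×10⁻⁸ × 1.414 m × 133 = 1.7509×10⁻⁴ m = 0.17509 mm
difference = 3.5732 − 0.17509 = 3.39811 mm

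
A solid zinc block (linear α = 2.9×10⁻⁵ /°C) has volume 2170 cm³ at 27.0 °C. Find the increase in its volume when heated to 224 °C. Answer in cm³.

ΔV = 37.2 cm³

Isotropic solid: β ≈ 3α = 8.7×10⁻⁵ /K; ΔT = 197.0 K
ΔV = 3αV₀ΔT = 3(2.9×10⁻⁵)(2170)(197.0) = 37.2 cm³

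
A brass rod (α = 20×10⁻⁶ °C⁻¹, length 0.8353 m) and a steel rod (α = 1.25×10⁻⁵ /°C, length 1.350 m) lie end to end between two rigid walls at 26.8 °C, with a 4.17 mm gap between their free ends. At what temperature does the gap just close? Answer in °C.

T = 151 °C

α₁L₁ = 1.6706×10⁻⁵ m/K, α₂L₂ = 1.6875×10⁻⁵ m/K → total 3.3581×10⁻⁵ m/K
ΔT = g/(α₁L₁+α₂L₂) = 4.17×10⁻³ / 3.3581×10⁻⁵ = 124.18 K
T = 26.8 + 124.18 = 150.98 °C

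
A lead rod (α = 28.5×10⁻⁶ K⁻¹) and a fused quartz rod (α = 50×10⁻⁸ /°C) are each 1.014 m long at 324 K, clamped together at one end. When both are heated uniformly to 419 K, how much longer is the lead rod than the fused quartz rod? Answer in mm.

2.70 mm

ΔT = 95 K
lead: ΔL = 28.5×10⁻⁶ × 1.014 m × 95 = 2.7454×10⁻³ m = 2.7454 mm
fused quartz: ΔL = 50×10⁻⁸ × 1.014 m × 95 = 4.8165×10⁻⁵ m = 0.048165 mm
difference = 2.7454 − 0.048165 = 2.697235 mm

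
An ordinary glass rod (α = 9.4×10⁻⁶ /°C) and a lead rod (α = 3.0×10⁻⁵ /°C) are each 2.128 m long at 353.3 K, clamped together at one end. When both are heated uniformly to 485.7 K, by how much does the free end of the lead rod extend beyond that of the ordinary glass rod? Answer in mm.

5.80 mm

ΔT = 132.4 K
ordinary glass: ΔL = 9.4×10⁻⁶ × 2.128 m × 132.4 = 2.6484×10⁻³ m = 2.6484 mm
lead: ΔL = 3.0×10⁻⁵ × 2.128 m × 132.4 = 8.4524×10⁻³ m = 8.4524 mm
difference = 8.4524 − 2.6484 = 5.8040 mm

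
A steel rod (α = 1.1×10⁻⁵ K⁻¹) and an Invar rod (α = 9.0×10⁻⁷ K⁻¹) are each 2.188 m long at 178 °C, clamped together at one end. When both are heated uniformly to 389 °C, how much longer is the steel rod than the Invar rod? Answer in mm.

ΔT = 211 K
steel: ΔL = 1.1×10⁻⁵ × 2.188 m × 211 = 5.0783×10⁻³ m = 5.0783 mm
Invar: ΔL = 9.0×10⁻⁷ × 2.188 m × 211 = 4.1550×10⁻⁴ m = 0.41550 mm
difference = 5.0783 − 0.41550 = 4.6628 mm

4.66 mm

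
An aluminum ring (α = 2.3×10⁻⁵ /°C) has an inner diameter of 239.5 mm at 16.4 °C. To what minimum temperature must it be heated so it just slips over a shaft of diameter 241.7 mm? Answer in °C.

Required Δd = 241.7 − 239.5 = 2.2 mm
Δd = αd₀ΔT ⇒ ΔT = Δd/(αd₀) = 2.2 / (2.3×10⁻⁵ × 239.5) = 399.38 K
T_min = 16.4 + 399.38 = 415.78 °C

T = 416 °C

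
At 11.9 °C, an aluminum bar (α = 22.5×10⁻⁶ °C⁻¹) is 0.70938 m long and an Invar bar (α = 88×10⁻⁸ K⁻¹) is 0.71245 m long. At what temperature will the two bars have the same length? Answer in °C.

T = 212.1 °C

Equal length when α₁L₁ΔT − α₂L₂ΔT = L₂ − L₁ = 3.07×10⁻³ m
α₁L₁ = 1.596105×10⁻⁵, α₂L₂ = 6.26956×10⁻⁷ → Δ(αL) = 1.5334094×10⁻⁵ m/K
ΔT = 3.07×10⁻³ / 1.5334094×10⁻⁵ = 200.207 K, so T = 11.9 + 200.207 = 212.107 °C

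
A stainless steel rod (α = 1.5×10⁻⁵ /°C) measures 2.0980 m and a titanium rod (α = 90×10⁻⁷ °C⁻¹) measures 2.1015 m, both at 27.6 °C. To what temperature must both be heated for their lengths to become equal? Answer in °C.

T = 306.3 °C

L₁(1 + α₁ΔT) = L₂(1 + α₂ΔT) ⇒ ΔT = (L₂ − L₁)/(α₁L₁ − α₂L₂)
L₂ − L₁ = 2.1015 − 2.0980 = 3.50×10⁻³ m
α₁L₁ − α₂L₂ = 1.5×10⁻⁵×2.0980 − 90×10⁻⁷×2.1015 = 1.25565×10⁻⁵ m/K
ΔT = 3.50×10⁻³ / 1.25565×10⁻⁵ = 278.740 K
T = 27.6 + 278.740 = 306.340 °C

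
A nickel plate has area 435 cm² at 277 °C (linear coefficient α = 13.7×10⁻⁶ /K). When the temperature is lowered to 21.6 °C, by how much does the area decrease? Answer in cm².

ΔA = 3.04 cm²

Area coefficient ≈ 2α; |ΔT| = 255.4 K
ΔA = 2αA₀ΔT = 2(13.7×10⁻⁶)(435)(255.4) = 3.04 cm²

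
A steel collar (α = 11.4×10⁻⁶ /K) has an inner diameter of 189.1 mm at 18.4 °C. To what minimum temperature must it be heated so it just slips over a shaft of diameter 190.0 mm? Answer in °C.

Required Δd = 190.0 − 189.1 = 0.9 mm
Δd = αd₀ΔT ⇒ ΔT = Δd/(αd₀) = 0.9 / (11.4×10⁻⁶ × 189.1) = 417.49 K
T_min = 18.4 + 417.49 = 435.89 °C

T = 436 °C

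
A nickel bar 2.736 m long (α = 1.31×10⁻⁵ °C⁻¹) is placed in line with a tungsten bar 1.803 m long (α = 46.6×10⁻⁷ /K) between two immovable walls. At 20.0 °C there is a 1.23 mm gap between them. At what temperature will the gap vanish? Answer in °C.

T = 47.8 °C

α₁L₁ = 3.58416×10⁻⁵ m/K, α₂L₂ = 8.40198×10⁻⁶ m/K → total 4.424358×10⁻⁵ m/K
ΔT = g/(α₁L₁+α₂L₂) = 1.23×10⁻³ / 4.424358×10⁻⁵ = 27.801 K
T = 20.0 + 27.801 = 47.801 °C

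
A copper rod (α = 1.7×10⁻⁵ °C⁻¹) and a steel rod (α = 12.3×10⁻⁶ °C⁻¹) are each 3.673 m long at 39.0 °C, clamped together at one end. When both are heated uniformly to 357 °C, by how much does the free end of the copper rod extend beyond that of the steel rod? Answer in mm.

5.49 mm

ΔT = 318.0 K
copper: ΔL = 1.7×10⁻⁵ × 3.673 m × 318.0 = 1.9856×10⁻² m = 19.856 mm
steel: ΔL = 12.3×10⁻⁶ × 3.673 m × 318.0 = 1.4367×10⁻² m = 14.367 mm
difference = 19.856 − 14.367 = 5.489 mm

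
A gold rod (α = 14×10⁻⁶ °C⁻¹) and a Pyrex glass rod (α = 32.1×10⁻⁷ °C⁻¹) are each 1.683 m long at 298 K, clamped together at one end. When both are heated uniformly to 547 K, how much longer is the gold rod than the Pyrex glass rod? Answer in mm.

4.52 mm

ΔT = 249 K
gold: ΔL = 14×10⁻⁶ × 1.683 m × 249 = 5.8669×10⁻³ m = 5.8669 mm
Pyrex glass: ΔL = 32.1×10⁻⁷ × 1.683 m × 249 = 1.3452×10⁻³ m = 1.3452 mm
difference = 5.8669 − 1.3452 = 4.5217 mm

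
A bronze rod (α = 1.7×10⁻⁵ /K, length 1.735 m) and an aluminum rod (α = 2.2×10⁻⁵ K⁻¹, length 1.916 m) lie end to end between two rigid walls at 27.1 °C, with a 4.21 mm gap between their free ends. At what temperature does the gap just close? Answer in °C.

T = 85.9 °C

α₁L₁ = 2.9495×10⁻⁵ m/K, α₂L₂ = 4.2152×10⁻⁵ m/K → total 7.1647×10⁻⁵ m/K
ΔT = g/(α₁L₁+α₂L₂) = 4.21×10⁻³ / 7.1647×10⁻⁵ = 58.760 K
T = 27.1 + 58.760 = 85.860 °C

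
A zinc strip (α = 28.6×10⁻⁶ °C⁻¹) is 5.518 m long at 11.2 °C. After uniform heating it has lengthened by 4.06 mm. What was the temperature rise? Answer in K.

ΔL = αL₀ΔT ⇒ ΔT = ΔL / (αL₀)
ΔT = 4.06×10⁻³ m / (28.6×10⁻⁶ × 5.518 m) = 25.726 K

ΔT = 25.7 K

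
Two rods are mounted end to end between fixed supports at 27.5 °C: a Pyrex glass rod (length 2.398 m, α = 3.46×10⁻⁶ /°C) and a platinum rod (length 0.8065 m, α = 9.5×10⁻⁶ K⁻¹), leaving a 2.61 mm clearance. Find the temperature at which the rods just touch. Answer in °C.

α₁L₁ = 8.29708×10⁻⁶ m/K, α₂L₂ = 7.66175×10⁻⁶ m/K → total 1.595883×10⁻⁵ m/K
ΔT = g/(α₁L₁+α₂L₂) = 2.61×10⁻³ / 1.595883×10⁻⁵ = 163.55 K
T = 27.5 + 163.55 = 191.05 °C

T = 191 °C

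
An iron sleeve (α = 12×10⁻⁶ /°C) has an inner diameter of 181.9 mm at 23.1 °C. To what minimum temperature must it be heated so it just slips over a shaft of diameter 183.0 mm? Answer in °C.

Required Δd = 183.0 − 181.9 = 1.1 mm
Δd = αd₀ΔT ⇒ ΔT = Δd/(αd₀) = 1.1 / (12×10⁻⁶ × 181.9) = 503.94 K
T_min = 23.1 + 503.94 = 527.04 °C

T = 527 °C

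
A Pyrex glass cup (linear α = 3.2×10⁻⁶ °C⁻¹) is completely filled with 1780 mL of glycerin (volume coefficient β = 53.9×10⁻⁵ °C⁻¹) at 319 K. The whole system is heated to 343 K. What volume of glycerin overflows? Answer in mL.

The cup also expands: β_container ≈ 3α = 9.6×10⁻⁶ /K
Net overflow = V₀(β_liq − 3α_cont)ΔT
β − 3α = 5.39×10⁻⁴ − 9.6×10⁻⁶ = 5.294×10⁻⁴ /K; ΔT = 24 K
ΔV = 1780 × 5.294×10⁻⁴ × 24 = 22.6 mL

22.6 mL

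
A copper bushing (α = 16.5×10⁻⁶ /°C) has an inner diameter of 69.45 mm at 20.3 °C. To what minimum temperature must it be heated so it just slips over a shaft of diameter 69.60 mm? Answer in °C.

Required Δd = 69.60 − 69.45 = 0.15 mm
Δd = αd₀ΔT ⇒ ΔT = Δd/(αd₀) = 0.15 / (16.5×10⁻⁶ × 69.45) = 130.90 K
T_min = 20.3 + 130.90 = 151.20 °C

T = 151 °C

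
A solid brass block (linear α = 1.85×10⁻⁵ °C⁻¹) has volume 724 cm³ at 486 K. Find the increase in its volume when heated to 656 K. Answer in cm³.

ΔV = 6.83 cm³

Isotropic solid: β ≈ 3α = 5.6×10⁻⁵ /K; ΔT = 170 K
ΔV = 3αV₀ΔT = 3(1.85×10⁻⁵)(724)(170) = 6.83 cm³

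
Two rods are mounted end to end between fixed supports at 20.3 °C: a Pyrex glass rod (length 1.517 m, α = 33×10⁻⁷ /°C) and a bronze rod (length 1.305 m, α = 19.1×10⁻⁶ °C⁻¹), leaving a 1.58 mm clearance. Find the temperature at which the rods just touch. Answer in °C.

α₁L₁ = 5.0061×10⁻⁶ m/K, α₂L₂ = 2.49255×10⁻⁵ m/K → total 2.99316×10⁻⁵ m/K
ΔT = g/(α₁L₁+α₂L₂) = 1.58×10⁻³ / 2.99316×10⁻⁵ = 52.787 K
T = 20.3 + 52.787 = 73.087 °C

T = 73.1 °C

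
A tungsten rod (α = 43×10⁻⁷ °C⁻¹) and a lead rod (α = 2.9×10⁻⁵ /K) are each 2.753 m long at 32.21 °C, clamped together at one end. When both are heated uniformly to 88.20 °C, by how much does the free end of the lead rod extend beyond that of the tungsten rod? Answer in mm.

ΔT = 55.99 K
tungsten: ΔL = 43×10⁻⁷ × 2.753 m × 55.99 = 6.6280×10⁻⁴ m = 0.66280 mm
lead: ΔL = 2.9×10⁻⁵ × 2.753 m × 55.99 = 4.4701×10⁻³ m = 4.4701 mm
difference = 4.4701 − 0.66280 = 3.8073 mm

3.81 mm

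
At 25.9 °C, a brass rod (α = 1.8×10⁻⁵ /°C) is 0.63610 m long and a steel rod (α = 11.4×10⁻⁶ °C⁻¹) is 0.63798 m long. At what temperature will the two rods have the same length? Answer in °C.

L₁(1 + α₁ΔT) = L₂(1 + α₂ΔT) ⇒ ΔT = (L₂ − L₁)/(α₁L₁ − α₂L₂)
L₂ − L₁ = 0.63798 − 0.63610 = 1.88×10⁻³ m
α₁L₁ − α₂L₂ = 1.8×10⁻⁵×0.63610 − 11.4×10⁻⁶×0.63798 = 4.176828×10⁻⁶ m/K
ΔT = 1.88×10⁻³ / 4.176828×10⁻⁶ = 450.102 K
T = 25.9 + 450.102 = 476.002 °C

T = 476.0 °C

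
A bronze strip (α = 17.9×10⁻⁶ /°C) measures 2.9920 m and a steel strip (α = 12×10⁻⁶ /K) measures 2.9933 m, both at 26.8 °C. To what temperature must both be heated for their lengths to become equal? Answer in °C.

Equal length when α₁L₁ΔT − α₂L₂ΔT = L₂ − L₁ = 1.30×10⁻³ m
α₁L₁ = 5.35568×10⁻⁵, α₂L₂ = 3.59196×10⁻⁵ → Δ(αL) = 1.76372×10⁻⁵ m/K
ΔT = 1.30×10⁻³ / 1.76372×10⁻⁵ = 73.708 K, so T = 26.8 + 73.708 = 100.508 °C

T = 100.5 °C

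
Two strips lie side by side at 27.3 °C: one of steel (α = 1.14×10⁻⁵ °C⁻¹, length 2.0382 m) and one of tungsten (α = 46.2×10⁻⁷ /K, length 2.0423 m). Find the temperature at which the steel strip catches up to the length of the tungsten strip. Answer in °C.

T = 324.4 °C

Equal length when α₁L₁ΔT − α₂L₂ΔT = L₂ − L₁ = 4.10×10⁻³ m
α₁L₁ = 2.323548×10⁻⁵, α₂L₂ = 9.435426×10⁻⁶ → Δ(αL) = 1.3800054×10⁻⁵ m/K
ΔT = 4.10×10⁻³ / 1.3800054×10⁻⁵ = 297.100 K, so T = 27.3 + 297.100 = 324.400 °C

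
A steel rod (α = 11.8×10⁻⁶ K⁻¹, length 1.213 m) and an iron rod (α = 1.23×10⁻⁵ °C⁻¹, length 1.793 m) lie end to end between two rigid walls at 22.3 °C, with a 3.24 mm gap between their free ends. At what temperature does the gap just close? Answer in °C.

T = 111 °C

Gap closes when ΔL₁ + ΔL₂ = 3.24 mm = 3.24×10⁻³ m
(α₁L₁ + α₂L₂)ΔT = g
α₁L₁ + α₂L₂ = 11.8×10⁻⁶×1.213 + 1.23×10⁻⁵×1.793 = 3.63673×10⁻⁵ m/K
ΔT = 3.24×10⁻³ / 3.63673×10⁻⁵ = 89.09 K
T = 22.3 + 89.09 = 111.39 °C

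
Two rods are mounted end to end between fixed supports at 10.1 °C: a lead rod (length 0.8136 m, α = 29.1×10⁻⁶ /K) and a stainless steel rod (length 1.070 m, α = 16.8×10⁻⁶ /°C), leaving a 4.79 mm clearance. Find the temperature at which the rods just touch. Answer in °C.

α₁L₁ = 2.367576×10⁻⁵ m/K, α₂L₂ = 1.7976×10⁻⁵ m/K → total 4.165176×10⁻⁵ m/K
ΔT = g/(α₁L₁+α₂L₂) = 4.79×10⁻³ / 4.165176×10⁻⁵ = 115.00 K
T = 10.1 + 115.00 = 125.10 °C

T = 125 °C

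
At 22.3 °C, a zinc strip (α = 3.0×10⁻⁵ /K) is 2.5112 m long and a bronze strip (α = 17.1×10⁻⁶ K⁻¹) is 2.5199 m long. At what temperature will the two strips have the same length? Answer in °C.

L₁(1 + α₁ΔT) = L₂(1 + α₂ΔT) ⇒ ΔT = (L₂ − L₁)/(α₁L₁ − α₂L₂)
L₂ − L₁ = 2.5199 − 2.5112 = 8.70×10⁻³ m
α₁L₁ − α₂L₂ = 3.0×10⁻⁵×2.5112 − 17.1×10⁻⁶×2.5199 = 3.224571×10⁻⁵ m/K
ΔT = 8.70×10⁻³ / 3.224571×10⁻⁵ = 269.803 K
T = 22.3 + 269.803 = 292.103 °C

T = 292.1 °C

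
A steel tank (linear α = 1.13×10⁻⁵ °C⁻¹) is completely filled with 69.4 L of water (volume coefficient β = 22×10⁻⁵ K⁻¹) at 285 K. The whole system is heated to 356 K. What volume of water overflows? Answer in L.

0.917 L

The tank also expands: β_container ≈ 3α = 3.39×10⁻⁵ /K
Net overflow = V₀(β_liq − 3α_cont)ΔT
β − 3α = 2.20×10⁻⁴ − 3.39×10⁻⁵ = 1.861×10⁻⁴ /K; ΔT = 71 K
ΔV = 69.4 × 1.861×10⁻⁴ × 71 = 0.917 L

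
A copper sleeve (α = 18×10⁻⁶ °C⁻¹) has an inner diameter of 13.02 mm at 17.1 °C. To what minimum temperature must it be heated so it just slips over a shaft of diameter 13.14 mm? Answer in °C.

Required Δd = 13.14 − 13.02 = 0.12 mm
Δd = αd₀ΔT ⇒ ΔT = Δd/(αd₀) = 0.12 / (18×10⁻⁶ × 13.02) = 512.03 K
T_min = 17.1 + 512.03 = 529.13 °C

T = 529 °C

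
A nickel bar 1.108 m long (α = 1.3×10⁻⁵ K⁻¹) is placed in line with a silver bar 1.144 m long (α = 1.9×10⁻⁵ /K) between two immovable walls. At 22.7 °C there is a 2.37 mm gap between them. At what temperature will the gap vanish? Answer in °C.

T = 88.3 °C

Gap closes when ΔL₁ + ΔL₂ = 2.37 mm = 2.37×10⁻³ m
(α₁L₁ + α₂L₂)ΔT = g
α₁L₁ + α₂L₂ = 1.3×10⁻⁵×1.108 + 1.9×10⁻⁵×1.144 = 3.614×10⁻⁵ m/K
ΔT = 2.37×10⁻³ / 3.614×10⁻⁵ = 65.578 K
T = 22.7 + 65.578 = 88.278 °C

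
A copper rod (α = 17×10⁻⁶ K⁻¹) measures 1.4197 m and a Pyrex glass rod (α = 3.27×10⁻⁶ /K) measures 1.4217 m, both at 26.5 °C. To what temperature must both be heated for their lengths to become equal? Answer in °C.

T = 129.1 °C

L₁(1 + α₁ΔT) = L₂(1 + α₂ΔT) ⇒ ΔT = (L₂ − L₁)/(α₁L₁ − α₂L₂)
L₂ − L₁ = 1.4217 − 1.4197 = 2.00×10⁻³ m
α₁L₁ − α₂L₂ = 17×10⁻⁶×1.4197 − 3.27×10⁻⁶×1.4217 = 1.9485941×10⁻⁵ m/K
ΔT = 2.00×10⁻³ / 1.9485941×10⁻⁵ = 102.638 K
T = 26.5 + 102.638 = 129.138 °C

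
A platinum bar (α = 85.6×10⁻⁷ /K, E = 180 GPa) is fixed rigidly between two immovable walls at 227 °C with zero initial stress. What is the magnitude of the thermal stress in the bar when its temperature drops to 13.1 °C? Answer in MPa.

σ = 330 MPa

Fully constrained: the free strain ε = αΔT is blocked, so σ = Eε = EαΔT.
|ΔT| = 213.9 K
σ = 180×10⁹ × 85.6×10⁻⁷ × 213.9 = 3.30×10⁸ Pa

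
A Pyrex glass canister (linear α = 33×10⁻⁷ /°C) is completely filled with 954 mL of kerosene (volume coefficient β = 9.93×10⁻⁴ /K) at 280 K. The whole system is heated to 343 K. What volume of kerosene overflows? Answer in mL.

59.1 mL

The canister also expands: β_container ≈ 3α = 9.9×10⁻⁶ /K
Net overflow = V₀(β_liq − 3α_cont)ΔT
β − 3α = 9.93×10⁻⁴ − 9.9×10⁻⁶ = 9.831×10⁻⁴ /K; ΔT = 63 K
ΔV = 954 × 9.831×10⁻⁴ × 63 = 59.1 mL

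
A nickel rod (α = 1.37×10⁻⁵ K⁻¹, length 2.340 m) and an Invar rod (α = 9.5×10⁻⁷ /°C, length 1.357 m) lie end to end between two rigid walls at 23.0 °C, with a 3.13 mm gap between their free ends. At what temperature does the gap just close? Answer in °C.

T = 117 °C

α₁L₁ = 3.2058×10⁻⁵ m/K, α₂L₂ = 1.28915×10⁻⁶ m/K → total 3.334715×10⁻⁵ m/K
ΔT = g/(α₁L₁+α₂L₂) = 3.13×10⁻³ / 3.334715×10⁻⁵ = 93.86 K
T = 23.0 + 93.86 = 116.86 °C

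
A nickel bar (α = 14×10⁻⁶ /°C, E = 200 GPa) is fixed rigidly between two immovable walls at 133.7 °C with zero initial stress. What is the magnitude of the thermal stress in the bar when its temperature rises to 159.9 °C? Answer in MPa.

Fully constrained: the free strain ε = αΔT is blocked, so σ = Eε = EαΔT.
|ΔT| = 26.2 K
σ = 200×10⁹ × 14×10⁻⁶ × 26.2 = 7.34×10⁷ Pa

σ = 73.4 MPa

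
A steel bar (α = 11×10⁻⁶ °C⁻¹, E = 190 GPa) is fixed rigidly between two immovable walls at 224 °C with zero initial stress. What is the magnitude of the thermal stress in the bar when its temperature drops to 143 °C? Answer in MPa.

Fully constrained: the free strain ε = αΔT is blocked, so σ = Eε = EαΔT.
|ΔT| = 81 K
σ = 190×10⁹ × 11×10⁻⁶ × 81 = 1.69×10⁸ Pa

σ = 169 MPa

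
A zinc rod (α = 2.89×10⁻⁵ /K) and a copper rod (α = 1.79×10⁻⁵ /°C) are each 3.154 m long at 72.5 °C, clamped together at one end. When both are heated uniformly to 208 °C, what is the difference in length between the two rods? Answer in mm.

4.70 mm

ΔT = 135.5 K
zinc: ΔL = 2.89×10⁻⁵ × 3.154 m × 135.5 = 1.2351×10⁻² m = 12.351 mm
copper: ΔL = 1.79×10⁻⁵ × 3.154 m × 135.5 = 7.6499×10⁻³ m = 7.6499 mm
difference = 12.351 − 7.6499 = 4.7011 mm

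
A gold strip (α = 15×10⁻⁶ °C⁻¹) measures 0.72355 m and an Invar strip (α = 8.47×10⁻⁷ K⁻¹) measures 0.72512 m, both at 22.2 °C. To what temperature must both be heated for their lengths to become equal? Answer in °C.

L₁(1 + α₁ΔT) = L₂(1 + α₂ΔT) ⇒ ΔT = (L₂ − L₁)/(α₁L₁ − α₂L₂)
L₂ − L₁ = 0.72512 − 0.72355 = 1.57×10⁻³ m
α₁L₁ − α₂L₂ = 15×10⁻⁶×0.72355 − 8.47×10⁻⁷×0.72512 = 1.023907336×10⁻⁵ m/K
ΔT = 1.57×10⁻³ / 1.023907336×10⁻⁵ = 153.334 K
T = 22.2 + 153.334 = 175.534 °C

T = 175.5 °C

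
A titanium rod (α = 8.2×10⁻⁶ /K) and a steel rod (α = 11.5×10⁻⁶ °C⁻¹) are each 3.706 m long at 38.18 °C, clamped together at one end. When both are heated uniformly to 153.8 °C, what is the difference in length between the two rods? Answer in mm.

ΔT = 115.62 K
titanium: ΔL = 8.2×10⁻⁶ × 3.706 m × 115.62 = 3.5136×10⁻³ m = 3.5136 mm
steel: ΔL = 11.5×10⁻⁶ × 3.706 m × 115.62 = 4.9276×10⁻³ m = 4.9276 mm
difference = 4.9276 − 3.5136 = 1.4140 mm

1.41 mm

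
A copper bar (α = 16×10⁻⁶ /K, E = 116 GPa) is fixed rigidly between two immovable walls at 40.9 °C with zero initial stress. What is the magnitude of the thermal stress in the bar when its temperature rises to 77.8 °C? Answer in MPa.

σ = 68.5 MPa

Fully constrained: the free strain ε = αΔT is blocked, so σ = Eε = EαΔT.
|ΔT| = 36.9 K
σ = 116×10⁹ × 16×10⁻⁶ × 36.9 = 6.85×10⁷ Pa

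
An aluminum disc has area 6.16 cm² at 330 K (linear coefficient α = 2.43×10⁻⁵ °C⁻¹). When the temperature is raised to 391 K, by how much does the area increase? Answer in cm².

Area coefficient ≈ 2α; |ΔT| = 61 K
ΔA = 2αA₀ΔT = 2(2.43×10⁻⁵)(6.16)(61) = 0.0183 cm²

ΔA = 0.0183 cm²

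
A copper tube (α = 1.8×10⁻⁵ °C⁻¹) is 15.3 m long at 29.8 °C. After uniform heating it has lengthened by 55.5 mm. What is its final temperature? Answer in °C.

ΔL = αL₀ΔT ⇒ ΔT = ΔL / (αL₀)
ΔT = 55.5×10⁻³ m / (1.8×10⁻⁵ × 15.3 m) = 201.53 K
T = 29.8 + 201.53 = 231.33 °C

T = 231 °C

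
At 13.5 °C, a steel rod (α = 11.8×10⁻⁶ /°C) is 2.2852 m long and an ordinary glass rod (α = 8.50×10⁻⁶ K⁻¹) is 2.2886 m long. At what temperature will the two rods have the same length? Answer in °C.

T = 466.1 °C

L₁(1 + α₁ΔT) = L₂(1 + α₂ΔT) ⇒ ΔT = (L₂ − L₁)/(α₁L₁ − α₂L₂)
L₂ − L₁ = 2.2886 − 2.2852 = 3.40×10⁻³ m
α₁L₁ − α₂L₂ = 11.8×10⁻⁶×2.2852 − 8.50×10⁻⁶×2.2886 = 7.51226×10⁻⁶ m/K
ΔT = 3.40×10⁻³ / 7.51226×10⁻⁶ = 452.593 K
T = 13.5 + 452.593 = 466.093 °C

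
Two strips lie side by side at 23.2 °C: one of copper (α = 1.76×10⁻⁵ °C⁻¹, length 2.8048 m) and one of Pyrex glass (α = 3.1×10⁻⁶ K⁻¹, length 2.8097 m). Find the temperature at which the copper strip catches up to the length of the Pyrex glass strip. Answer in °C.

Equal length when α₁L₁ΔT − α₂L₂ΔT = L₂ − L₁ = 4.90×10⁻³ m
α₁L₁ = 4.936448×10⁻⁵, α₂L₂ = 8.71007×10⁻⁶ → Δ(αL) = 4.065441×10⁻⁵ m/K
ΔT = 4.90×10⁻³ / 4.065441×10⁻⁵ = 120.528 K, so T = 23.2 + 120.528 = 143.728 °C

T = 143.7 °C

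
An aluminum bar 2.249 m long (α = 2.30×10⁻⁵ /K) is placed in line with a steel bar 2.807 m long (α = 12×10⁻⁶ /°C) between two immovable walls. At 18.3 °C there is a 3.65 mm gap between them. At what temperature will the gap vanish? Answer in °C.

T = 61.0 °C

Gap closes when ΔL₁ + ΔL₂ = 3.65 mm = 3.65×10⁻³ m
(α₁L₁ + α₂L₂)ΔT = g
α₁L₁ + α₂L₂ = 2.30×10⁻⁵×2.249 + 12×10⁻⁶×2.807 = 8.5411×10⁻⁵ m/K
ΔT = 3.65×10⁻³ / 8.5411×10⁻⁵ = 42.735 K
T = 18.3 + 42.735 = 61.035 °C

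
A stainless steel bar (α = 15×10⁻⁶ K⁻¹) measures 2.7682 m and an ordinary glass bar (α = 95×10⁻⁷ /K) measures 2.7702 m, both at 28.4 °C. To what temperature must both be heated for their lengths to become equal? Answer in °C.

T = 159.9 °C

Equal length when α₁L₁ΔT − α₂L₂ΔT = L₂ − L₁ = 2.00×10⁻³ m
α₁L₁ = 4.1523×10⁻⁵, α₂L₂ = 2.63169×10⁻⁵ → Δ(αL) = 1.52061×10⁻⁵ m/K
ΔT = 2.00×10⁻³ / 1.52061×10⁻⁵ = 131.526 K, so T = 28.4 + 131.526 = 159.926 °C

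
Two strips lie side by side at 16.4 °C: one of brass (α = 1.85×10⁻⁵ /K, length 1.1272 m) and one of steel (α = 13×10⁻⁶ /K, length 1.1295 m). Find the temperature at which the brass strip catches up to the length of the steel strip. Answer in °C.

Equal length when α₁L₁ΔT − α₂L₂ΔT = L₂ − L₁ = 2.30×10⁻³ m
α₁L₁ = 2.08532×10⁻⁵, α₂L₂ = 1.46835×10⁻⁵ → Δ(αL) = 6.1697×10⁻⁶ m/K
ΔT = 2.30×10⁻³ / 6.1697×10⁻⁶ = 372.790 K, so T = 16.4 + 372.790 = 389.190 °C

T = 389.2 °C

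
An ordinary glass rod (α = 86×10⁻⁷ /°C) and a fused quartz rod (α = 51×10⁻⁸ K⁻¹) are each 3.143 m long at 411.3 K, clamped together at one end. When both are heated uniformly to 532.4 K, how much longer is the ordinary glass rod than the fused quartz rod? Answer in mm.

ΔT = 121.1 K
ordinary glass: ΔL = 86×10⁻⁷ × 3.143 m × 121.1 = 3.2733×10⁻³ m = 3.2733 mm
fused quartz: ΔL = 51×10⁻⁸ × 3.143 m × 121.1 = 1.9411×10⁻⁴ m = 0.19411 mm
difference = 3.2733 − 0.19411 = 3.07919 mm

3.08 mm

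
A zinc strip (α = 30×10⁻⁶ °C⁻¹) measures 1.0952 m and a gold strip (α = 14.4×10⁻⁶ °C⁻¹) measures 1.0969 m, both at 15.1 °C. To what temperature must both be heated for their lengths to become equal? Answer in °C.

L₁(1 + α₁ΔT) = L₂(1 + α₂ΔT) ⇒ ΔT = (L₂ − L₁)/(α₁L₁ − α₂L₂)
L₂ − L₁ = 1.0969 − 1.0952 = 1.70×10⁻³ m
α₁L₁ − α₂L₂ = 30×10⁻⁶×1.0952 − 14.4×10⁻⁶×1.0969 = 1.706064×10⁻⁵ m/K
ΔT = 1.70×10⁻³ / 1.706064×10⁻⁵ = 99.645 K
T = 15.1 + 99.645 = 114.745 °C

T = 114.7 °C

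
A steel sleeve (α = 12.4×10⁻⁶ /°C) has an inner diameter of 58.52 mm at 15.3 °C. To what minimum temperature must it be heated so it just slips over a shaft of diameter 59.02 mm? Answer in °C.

T = 704 °C

Required Δd = 59.02 − 58.52 = 0.50 mm
Δd = αd₀ΔT ⇒ ΔT = Δd/(αd₀) = 0.50 / (12.4×10⁻⁶ × 58.52) = 689.04 K
T_min = 15.3 + 689.04 = 704.34 °C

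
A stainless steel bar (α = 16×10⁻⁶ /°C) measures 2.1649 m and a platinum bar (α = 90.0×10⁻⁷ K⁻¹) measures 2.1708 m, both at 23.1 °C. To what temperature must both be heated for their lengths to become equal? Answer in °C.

Equal length when α₁L₁ΔT − α₂L₂ΔT = L₂ − L₁ = 5.90×10⁻³ m
α₁L₁ = 3.46384×10⁻⁵, α₂L₂ = 1.95372×10⁻⁵ → Δ(αL) = 1.51012×10⁻⁵ m/K
ΔT = 5.90×10⁻³ / 1.51012×10⁻⁵ = 390.697 K, so T = 23.1 + 390.697 = 413.797 °C

T = 413.8 °C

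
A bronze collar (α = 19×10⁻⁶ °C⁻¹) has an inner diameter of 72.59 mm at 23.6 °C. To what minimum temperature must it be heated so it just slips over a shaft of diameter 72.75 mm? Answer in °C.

Required Δd = 72.75 − 72.59 = 0.16 mm
Δd = αd₀ΔT ⇒ ΔT = Δd/(αd₀) = 0.16 / (19×10⁻⁶ × 72.59) = 116.01 K
T_min = 23.6 + 116.01 = 139.61 °C

T = 140 °C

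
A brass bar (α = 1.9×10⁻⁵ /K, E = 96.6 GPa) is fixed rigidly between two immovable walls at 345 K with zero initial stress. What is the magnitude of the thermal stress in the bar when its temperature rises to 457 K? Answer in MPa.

Fully constrained: the free strain ε = αΔT is blocked, so σ = Eε = EαΔT.
|ΔT| = 112 K
σ = 96.6×10⁹ × 1.9×10⁻⁵ × 112 = 2.06×10⁸ Pa

σ = 206 MPa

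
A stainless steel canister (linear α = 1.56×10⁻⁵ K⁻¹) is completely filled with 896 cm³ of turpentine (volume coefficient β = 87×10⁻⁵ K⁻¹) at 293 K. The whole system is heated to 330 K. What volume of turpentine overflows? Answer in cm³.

27.3 cm³

The canister also expands: β_container ≈ 3α = 4.68×10⁻⁵ /K
Net overflow = V₀(β_liq − 3α_cont)ΔT
β − 3α = 8.70×10⁻⁴ − 4.68×10⁻⁵ = 8.232×10⁻⁴ /K; ΔT = 37 K
ΔV = 896 × 8.232×10⁻⁴ × 37 = 27.3 cm³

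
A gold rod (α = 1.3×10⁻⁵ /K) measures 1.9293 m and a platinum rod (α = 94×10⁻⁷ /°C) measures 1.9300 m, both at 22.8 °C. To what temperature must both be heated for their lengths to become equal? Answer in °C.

T = 123.7 °C

Equal length when α₁L₁ΔT − α₂L₂ΔT = L₂ − L₁ = 7.00×10⁻⁴ m
α₁L₁ = 2.50809×10⁻⁵, α₂L₂ = 1.8142×10⁻⁵ → Δ(αL) = 6.9389×10⁻⁶ m/K
ΔT = 7.00×10⁻⁴ / 6.9389×10⁻⁶ = 100.881 K, so T = 22.8 + 100.881 = 123.681 °C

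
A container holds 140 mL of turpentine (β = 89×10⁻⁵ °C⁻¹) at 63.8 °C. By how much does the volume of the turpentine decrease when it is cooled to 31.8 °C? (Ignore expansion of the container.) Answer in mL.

ΔV = 3.99 mL

|ΔT| = |31.8 − 63.8| = 32.0 K
ΔV = βV₀ΔT = (89×10⁻⁵)(140)(32.0) = 3.99 mL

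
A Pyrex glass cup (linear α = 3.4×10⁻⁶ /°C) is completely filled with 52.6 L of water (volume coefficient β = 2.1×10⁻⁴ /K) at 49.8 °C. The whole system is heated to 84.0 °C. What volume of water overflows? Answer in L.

0.359 L

The cup also expands: β_container ≈ 3α = 1.02×10⁻⁵ /K
Net overflow = V₀(β_liq − 3α_cont)ΔT
β − 3α = 2.10×10⁻⁴ − 1.02×10⁻⁵ = 1.998×10⁻⁴ /K; ΔT = 34.2 K
ΔV = 52.6 × 1.998×10⁻⁴ × 34.2 = 0.359 L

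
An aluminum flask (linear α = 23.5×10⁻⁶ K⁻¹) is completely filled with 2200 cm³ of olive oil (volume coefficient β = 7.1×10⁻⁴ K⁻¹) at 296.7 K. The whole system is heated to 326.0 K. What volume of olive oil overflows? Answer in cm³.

The flask also expands: β_container ≈ 3α = 7.05×10⁻⁵ /K
Net overflow = V₀(β_liq − 3α_cont)ΔT
β − 3α = 7.10×10⁻⁴ − 7.05×10⁻⁵ = 6.395×10⁻⁴ /K; ΔT = 29.3 K
ΔV = 2200 × 6.395×10⁻⁴ × 29.3 = 41.2 cm³

41.2 cm³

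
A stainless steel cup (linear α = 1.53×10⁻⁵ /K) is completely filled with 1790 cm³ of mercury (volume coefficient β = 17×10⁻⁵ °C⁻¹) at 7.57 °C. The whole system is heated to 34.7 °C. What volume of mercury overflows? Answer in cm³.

6.03 cm³

The cup also expands: β_container ≈ 3α = 4.59×10⁻⁵ /K
Net overflow = V₀(β_liq − 3α_cont)ΔT
β − 3α = 1.70×10⁻⁴ − 4.59×10⁻⁵ = 1.241×10⁻⁴ /K; ΔT = 27.13 K
ΔV = 1790 × 1.241×10⁻⁴ × 27.13 = 6.03 cm³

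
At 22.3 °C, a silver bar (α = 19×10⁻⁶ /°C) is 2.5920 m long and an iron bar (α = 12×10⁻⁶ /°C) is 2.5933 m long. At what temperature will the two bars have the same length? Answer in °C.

L₁(1 + α₁ΔT) = L₂(1 + α₂ΔT) ⇒ ΔT = (L₂ − L₁)/(α₁L₁ − α₂L₂)
L₂ − L₁ = 2.5933 − 2.5920 = 1.30×10⁻³ m
α₁L₁ − α₂L₂ = 19×10⁻⁶×2.5920 − 12×10⁻⁶×2.5933 = 1.81284×10⁻⁵ m/K
ΔT = 1.30×10⁻³ / 1.81284×10⁻⁵ = 71.7107 K
T = 22.3 + 71.7107 = 94.0107 °C

T = 94.01 °C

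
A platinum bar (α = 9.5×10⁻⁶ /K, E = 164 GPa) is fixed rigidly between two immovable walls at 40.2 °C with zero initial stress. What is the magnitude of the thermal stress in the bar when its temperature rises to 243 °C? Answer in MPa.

Fully constrained: the free strain ε = αΔT is blocked, so σ = Eε = EαΔT.
|ΔT| = 202.8 K
σ = 164×10⁹ × 9.5×10⁻⁶ × 202.8 = 3.16×10⁸ Pa

σ = 316 MPa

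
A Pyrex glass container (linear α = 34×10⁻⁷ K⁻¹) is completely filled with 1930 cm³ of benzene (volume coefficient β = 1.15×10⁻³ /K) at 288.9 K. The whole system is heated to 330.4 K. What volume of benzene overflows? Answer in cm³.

The container also expands: β_container ≈ 3α = 1.02×10⁻⁵ /K
Net overflow = V₀(β_liq − 3α_cont)ΔT
β − 3α = 1.15×10⁻³ − 1.02×10⁻⁵ = 1.1398×10⁻³ /K; ΔT = 41.5 K
ΔV = 1930 × 1.1398×10⁻³ × 41.5 = 91.3 cm³

91.3 cm³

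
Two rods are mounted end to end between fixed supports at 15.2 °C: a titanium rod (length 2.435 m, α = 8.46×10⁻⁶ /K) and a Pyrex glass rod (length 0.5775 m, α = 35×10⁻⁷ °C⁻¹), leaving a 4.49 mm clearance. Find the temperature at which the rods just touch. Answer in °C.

T = 214 °C

α₁L₁ = 2.06001×10⁻⁵ m/K, α₂L₂ = 2.02125×10⁻⁶ m/K → total 2.262135×10⁻⁵ m/K
ΔT = g/(α₁L₁+α₂L₂) = 4.49×10⁻³ / 2.262135×10⁻⁵ = 198.49 K
T = 15.2 + 198.49 = 213.69 °C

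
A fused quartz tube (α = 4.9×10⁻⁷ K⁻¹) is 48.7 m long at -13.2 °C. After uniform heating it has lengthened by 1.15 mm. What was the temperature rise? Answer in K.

ΔL = αL₀ΔT ⇒ ΔT = ΔL / (αL₀)
ΔT = 1.15×10⁻³ m / (4.9×10⁻⁷ × 48.7 m) = 48.192 K

ΔT = 48.2 K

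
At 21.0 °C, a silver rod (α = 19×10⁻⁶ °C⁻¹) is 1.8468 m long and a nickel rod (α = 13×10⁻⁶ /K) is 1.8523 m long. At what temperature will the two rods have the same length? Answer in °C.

Equal length when α₁L₁ΔT − α₂L₂ΔT = L₂ − L₁ = 5.50×10⁻³ m
α₁L₁ = 3.50892×10⁻⁵, α₂L₂ = 2.40799×10⁻⁵ → Δ(αL) = 1.10093×10⁻⁵ m/K
ΔT = 5.50×10⁻³ / 1.10093×10⁻⁵ = 499.578 K, so T = 21.0 + 499.578 = 520.578 °C

T = 520.6 °C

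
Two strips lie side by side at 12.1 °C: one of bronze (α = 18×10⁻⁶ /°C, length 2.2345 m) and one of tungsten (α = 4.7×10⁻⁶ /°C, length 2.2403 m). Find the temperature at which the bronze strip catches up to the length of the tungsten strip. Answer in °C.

T = 207.4 °C

L₁(1 + α₁ΔT) = L₂(1 + α₂ΔT) ⇒ ΔT = (L₂ − L₁)/(α₁L₁ − α₂L₂)
L₂ − L₁ = 2.2403 − 2.2345 = 5.80×10⁻³ m
α₁L₁ − α₂L₂ = 18×10⁻⁶×2.2345 − 4.7×10⁻⁶×2.2403 = 2.969159×10⁻⁵ m/K
ΔT = 5.80×10⁻³ / 2.969159×10⁻⁵ = 195.342 K
T = 12.1 + 195.342 = 207.442 °C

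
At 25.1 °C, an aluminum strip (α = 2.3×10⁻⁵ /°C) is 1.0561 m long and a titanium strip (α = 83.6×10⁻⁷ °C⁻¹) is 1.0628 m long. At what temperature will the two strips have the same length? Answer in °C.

L₁(1 + α₁ΔT) = L₂(1 + α₂ΔT) ⇒ ΔT = (L₂ − L₁)/(α₁L₁ − α₂L₂)
L₂ − L₁ = 1.0628 − 1.0561 = 6.70×10⁻³ m
α₁L₁ − α₂L₂ = 2.3×10⁻⁵×1.0561 − 83.6×10⁻⁷×1.0628 = 1.5405292×10⁻⁵ m/K
ΔT = 6.70×10⁻³ / 1.5405292×10⁻⁵ = 434.915 K
T = 25.1 + 434.915 = 460.015 °C

T = 460.0 °C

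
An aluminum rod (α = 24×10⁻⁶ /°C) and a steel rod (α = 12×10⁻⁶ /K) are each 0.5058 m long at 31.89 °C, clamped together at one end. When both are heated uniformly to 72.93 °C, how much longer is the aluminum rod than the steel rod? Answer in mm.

ΔT = 41.04 K
aluminum: ΔL = 24×10⁻⁶ × 0.5058 m × 41.04 = 4.9819×10⁻⁴ m = 0.49819 mm
steel: ΔL = 12×10⁻⁶ × 0.5058 m × 41.04 = 2.4910×10⁻⁴ m = 0.24910 mm
difference = 0.49819 − 0.24910 = 0.24909 mm

0.249 mm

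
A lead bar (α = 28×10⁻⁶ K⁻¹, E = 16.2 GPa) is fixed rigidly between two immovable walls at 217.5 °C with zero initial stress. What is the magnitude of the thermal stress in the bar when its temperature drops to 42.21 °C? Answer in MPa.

σ = 79.5 MPa

Fully constrained: the free strain ε = αΔT is blocked, so σ = Eε = EαΔT.
|ΔT| = 175.29 K
σ = 16.2×10⁹ × 28×10⁻⁶ × 175.29 = 7.95×10⁷ Pa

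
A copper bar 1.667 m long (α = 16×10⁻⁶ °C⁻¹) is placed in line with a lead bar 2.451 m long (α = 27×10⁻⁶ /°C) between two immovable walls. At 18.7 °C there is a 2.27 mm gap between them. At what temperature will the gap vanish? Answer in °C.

Gap closes when ΔL₁ + ΔL₂ = 2.27 mm = 2.27×10⁻³ m
(α₁L₁ + α₂L₂)ΔT = g
α₁L₁ + α₂L₂ = 16×10⁻⁶×1.667 + 27×10⁻⁶×2.451 = 9.2849×10⁻⁵ m/K
ΔT = 2.27×10⁻³ / 9.2849×10⁻⁵ = 24.448 K
T = 18.7 + 24.448 = 43.148 °C

T = 43.1 °C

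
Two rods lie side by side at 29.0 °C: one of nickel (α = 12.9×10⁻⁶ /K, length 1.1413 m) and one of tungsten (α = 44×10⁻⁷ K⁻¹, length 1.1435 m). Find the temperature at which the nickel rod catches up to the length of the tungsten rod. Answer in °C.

Equal length when α₁L₁ΔT − α₂L₂ΔT = L₂ − L₁ = 2.20×10⁻³ m
α₁L₁ = 1.472277×10⁻⁵, α₂L₂ = 5.0314×10⁻⁶ → Δ(αL) = 9.69137×10⁻⁶ m/K
ΔT = 2.20×10⁻³ / 9.69137×10⁻⁶ = 227.006 K, so T = 29.0 + 227.006 = 256.006 °C

T = 256.0 °C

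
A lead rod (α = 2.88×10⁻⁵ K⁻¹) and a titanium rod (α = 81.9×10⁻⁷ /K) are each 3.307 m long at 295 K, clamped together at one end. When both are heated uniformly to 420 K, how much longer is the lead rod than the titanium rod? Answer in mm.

8.52 mm

ΔT = 125 K
lead: ΔL = 2.88×10⁻⁵ × 3.307 m × 125 = 1.1905×10⁻² m = 11.905 mm
titanium: ΔL = 81.9×10⁻⁷ × 3.307 m × 125 = 3.3855×10⁻³ m = 3.3855 mm
difference = 11.905 − 3.3855 = 8.5195 mm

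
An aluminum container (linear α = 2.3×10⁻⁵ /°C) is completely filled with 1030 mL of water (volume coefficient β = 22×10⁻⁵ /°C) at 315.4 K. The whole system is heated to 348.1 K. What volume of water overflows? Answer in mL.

The container also expands: β_container ≈ 3α = 6.9×10⁻⁵ /K
Net overflow = V₀(β_liq − 3α_cont)ΔT
β − 3α = 2.20×10⁻⁴ − 6.9×10⁻⁵ = 1.51×10⁻⁴ /K; ΔT = 32.7 K
ΔV = 1030 × 1.51×10⁻⁴ × 32.7 = 5.09 mL

5.09 mL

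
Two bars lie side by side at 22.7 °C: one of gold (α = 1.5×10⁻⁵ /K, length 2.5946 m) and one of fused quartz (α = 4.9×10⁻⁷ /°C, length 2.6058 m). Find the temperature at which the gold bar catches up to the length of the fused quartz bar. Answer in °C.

L₁(1 + α₁ΔT) = L₂(1 + α₂ΔT) ⇒ ΔT = (L₂ − L₁)/(α₁L₁ − α₂L₂)
L₂ − L₁ = 2.6058 − 2.5946 = 1.12×10⁻² m
α₁L₁ − α₂L₂ = 1.5×10⁻⁵×2.5946 − 4.9×10⁻⁷×2.6058 = 3.7642158×10⁻⁵ m/K
ΔT = 1.12×10⁻² / 3.7642158×10⁻⁵ = 297.539 K
T = 22.7 + 297.539 = 320.239 °C

T = 320.2 °C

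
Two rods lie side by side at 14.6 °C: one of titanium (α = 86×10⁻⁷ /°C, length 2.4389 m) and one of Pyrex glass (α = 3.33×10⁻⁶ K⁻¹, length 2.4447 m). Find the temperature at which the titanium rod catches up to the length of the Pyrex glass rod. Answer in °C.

T = 466.5 °C

Equal length when α₁L₁ΔT − α₂L₂ΔT = L₂ − L₁ = 5.80×10⁻³ m
α₁L₁ = 2.097454×10⁻⁵, α₂L₂ = 8.140851×10⁻⁶ → Δ(αL) = 1.2833689×10⁻⁵ m/K
ΔT = 5.80×10⁻³ / 1.2833689×10⁻⁵ = 451.936 K, so T = 14.6 + 451.936 = 466.536 °C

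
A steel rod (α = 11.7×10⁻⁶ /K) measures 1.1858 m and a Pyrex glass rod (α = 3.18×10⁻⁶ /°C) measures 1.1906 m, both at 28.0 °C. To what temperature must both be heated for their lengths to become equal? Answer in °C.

T = 503.8 °C

Equal length when α₁L₁ΔT − α₂L₂ΔT = L₂ − L₁ = 4.80×10⁻³ m
α₁L₁ = 1.387386×10⁻⁵, α₂L₂ = 3.786108×10⁻⁶ → Δ(αL) = 1.0087752×10⁻⁵ m/K
ΔT = 4.80×10⁻³ / 1.0087752×10⁻⁵ = 475.825 K, so T = 28.0 + 475.825 = 503.825 °C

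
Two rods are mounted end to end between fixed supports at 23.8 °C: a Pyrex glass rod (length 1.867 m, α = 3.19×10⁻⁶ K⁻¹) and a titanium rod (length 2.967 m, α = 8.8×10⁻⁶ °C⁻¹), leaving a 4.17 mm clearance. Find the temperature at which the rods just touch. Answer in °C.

T = 154 °C

α₁L₁ = 5.95573×10⁻⁶ m/K, α₂L₂ = 2.61096×10⁻⁵ m/K → total 3.206533×10⁻⁵ m/K
ΔT = g/(α₁L₁+α₂L₂) = 4.17×10⁻³ / 3.206533×10⁻⁵ = 130.05 K
T = 23.8 + 130.05 = 153.85 °C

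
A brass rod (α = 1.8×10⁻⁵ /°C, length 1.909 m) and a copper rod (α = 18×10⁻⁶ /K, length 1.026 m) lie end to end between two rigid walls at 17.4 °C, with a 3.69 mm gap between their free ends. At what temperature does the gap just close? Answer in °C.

Gap closes when ΔL₁ + ΔL₂ = 3.69 mm = 3.69×10⁻³ m
(α₁L₁ + α₂L₂)ΔT = g
α₁L₁ + α₂L₂ = 1.8×10⁻⁵×1.909 + 18×10⁻⁶×1.026 = 5.283×10⁻⁵ m/K
ΔT = 3.69×10⁻³ / 5.283×10⁻⁵ = 69.847 K
T = 17.4 + 69.847 = 87.247 °C

T = 87.2 °C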